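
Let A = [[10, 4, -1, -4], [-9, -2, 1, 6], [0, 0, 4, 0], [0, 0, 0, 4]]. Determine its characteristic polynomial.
χ_A(x) = (x - 4)^4

xI - A = [[x - 10, -4, 1, 4], [9, x + 2, -1, -6], [0, 0, x - 4, 0], [0, 0, 0, x - 4]].

Expanding det(xI - A) along the first row:
det(xI - A) = + (x - 10)·det([[x + 2, -1, -6], [0, x - 4, 0], [0, 0, x - 4]]) - (-4)·det([[9, -1, -6], [0, x - 4, 0], [0, 0, x - 4]]) + (1)·det([[9, x + 2, -6], [0, 0, 0], [0, 0, x - 4]]) - (4)·det([[9, x + 2, -1], [0, 0, x - 4], [0, 0, 0]]).

Evaluating gives χ_A(x) = x^4 - 16x^3 + 96x^2 - 256x + 256 = (x - 4)^4.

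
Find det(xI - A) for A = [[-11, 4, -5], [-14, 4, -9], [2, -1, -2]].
xI - A = [[x + 11, -4, 5], [14, x - 4, 9], [-2, 1, x + 2]].

Expanding det(xI - A) along the first row:
det(xI - A) = + (x + 11)·det([[x - 4, 9], [1, x + 2]]) - (-4)·det([[14, 9], [-2, x + 2]]) + (5)·det([[14, x - 4], [-2, 1]]).

Evaluating gives χ_A(x) = x^3 + 9x^2 + 27x + 27 = (x + 3)^3.

χ_A(x) = (x + 3)^3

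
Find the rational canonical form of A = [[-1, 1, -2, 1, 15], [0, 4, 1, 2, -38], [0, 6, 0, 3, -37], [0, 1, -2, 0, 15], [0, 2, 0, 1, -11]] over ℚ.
The invariant factors of A (the non-unit diagonal entries of the Smith normal form of xI - A over ℚ[x]) are x + 1, (x + 1)^3(x + 4), each dividing the next. The characteristic polynomial is their product, (x + 1)^4(x + 4).

The rational canonical form is the block-diagonal matrix of companion matrices C(f_i):
R = [[-1, 0, 0, 0, 0], [0, 0, 0, 0, -4], [0, 1, 0, 0, -13], [0, 0, 1, 0, -15], [0, 0, 0, 1, -7]].

R = [[-1, 0, 0, 0, 0], [0, 0, 0, 0, -4], [0, 1, 0, 0, -13], [0, 0, 1, 0, -15], [0, 0, 0, 1, -7]]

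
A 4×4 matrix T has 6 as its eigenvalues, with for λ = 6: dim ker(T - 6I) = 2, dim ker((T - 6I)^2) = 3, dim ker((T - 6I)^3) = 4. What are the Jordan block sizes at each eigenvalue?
Jordan blocks: (6, 3), (6, 1)

λ = 6: successive nullity increments [2, 1, 1] count blocks of size ≥ k; block sizes are [3, 1].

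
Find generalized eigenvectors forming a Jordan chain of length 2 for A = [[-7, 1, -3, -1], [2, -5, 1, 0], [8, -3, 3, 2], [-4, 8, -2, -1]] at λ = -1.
We seek v_1 ∈ ker((A + I)^2) \ ker(A + I), then set v_{i+1} = (A + I) v_i.

One such chain is v_1 = [[0, 0, 0, 1]]^T, v_2 = [[-1, 0, 2, 0]]^T. Check: (A + I) v_2 = [[0, 0, 0, 0]]^T = 0.

v_1 = [[0, 0, 0, 1]]^T, v_2 = [[-1, 0, 2, 0]]^T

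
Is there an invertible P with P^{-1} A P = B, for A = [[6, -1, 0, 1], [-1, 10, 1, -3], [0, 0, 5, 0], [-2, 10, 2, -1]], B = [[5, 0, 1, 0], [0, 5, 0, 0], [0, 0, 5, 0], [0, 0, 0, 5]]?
No.

Both have characteristic polynomial (x - 5)^4, but the minimal polynomial of A is (x - 5)^3 while the minimal polynomial of B is (x - 5)^2. The minimal polynomial is a similarity invariant, so A and B are not similar.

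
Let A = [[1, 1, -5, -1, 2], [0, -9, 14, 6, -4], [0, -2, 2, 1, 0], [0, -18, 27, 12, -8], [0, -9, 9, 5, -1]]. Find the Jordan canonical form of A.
J = [[1, 1, 0, 0, 0], [0, 1, 0, 0, 0], [0, 0, 1, 1, 0], [0, 0, 0, 1, 0], [0, 0, 0, 0, 1]]

The characteristic polynomial is det(xI - A) = (x - 1)^5, so the eigenvalues are 1 (algebraic multiplicity 5).

For λ = 1: rank(A - I) = 2, rank((A - I)^2) = 0. The eigenspace has dimension 5 - 2 = 3, so there are 3 Jordan blocks; the rank sequence gives block sizes [2, 2, 1].

Assembling the blocks gives the Jordan form J above.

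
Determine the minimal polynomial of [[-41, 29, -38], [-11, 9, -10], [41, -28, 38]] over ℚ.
m_A(x) = (x - 2)^3

The characteristic polynomial factors as (x - 2)^3. The minimal polynomial is ∏(x - λ)^{k_λ} where k_λ is the size of the largest Jordan block at λ.

For λ = 2: rank(A - 2I) = 2, and the largest Jordan block has size 3 (the smallest k with rank((A - 2I)^k) = rank((A - 2I)^(k+1))).

So m_A(x) = (x - 2)^3.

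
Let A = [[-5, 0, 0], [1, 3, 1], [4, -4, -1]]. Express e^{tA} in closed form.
e^{tA} = [[e^{-5*t}, 0, 0], [t*e^{t}, (2*t + 1)*e^{t}, t*e^{t}], [((1 - 2*t)*e^{6*t} - 1)*e^{-5*t}, -4*t*e^{t}, (1 - 2*t)*e^{t}]]

A has Jordan form J = [[-5, 0, 0], [0, 1, 1], [0, 0, 1]] with A = PJP^{-1}, so e^{tA} = P e^{tJ} P^{-1}.

For a Jordan block J_k(λ), e^{tJ_k(λ)} = e^{λt} · (I + tN + t^2 N^2/2! + ... + t^{k-1} N^{k-1}/(k-1)!) where N is the nilpotent superdiagonal part.

Assembling the blocks and conjugating back gives the entries of e^{tA} as shown above.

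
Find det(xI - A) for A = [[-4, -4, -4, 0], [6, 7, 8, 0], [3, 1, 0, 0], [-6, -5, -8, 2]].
χ_A(x) = (x - 2)^3(x + 1)

xI - A = [[x + 4, 4, 4, 0], [-6, x - 7, -8, 0], [-3, -1, x, 0], [6, 5, 8, x - 2]].

Expanding det(xI - A) along the first row:
det(xI - A) = + (x + 4)·det([[x - 7, -8, 0], [-1, x, 0], [5, 8, x - 2]]) - (4)·det([[-6, -8, 0], [-3, x, 0], [6, 8, x - 2]]) + (4)·det([[-6, x - 7, 0], [-3, -1, 0], [6, 5, x - 2]]) - (0)·det([[-6, x - 7, -8], [-3, -1, x], [6, 5, 8]]).

Evaluating gives χ_A(x) = x^4 - 5x^3 + 6x^2 + 4x - 8 = (x - 2)^3(x + 1).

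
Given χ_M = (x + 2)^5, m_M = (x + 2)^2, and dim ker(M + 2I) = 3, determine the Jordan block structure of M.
λ = -2: algebraic multiplicity 5 (exponent in χ_M), largest block size 2 (exponent in m_M), 3 blocks (geometric multiplicity). These force block sizes [2, 2, 1].

Jordan blocks: (-2, 2), (-2, 2), (-2, 1)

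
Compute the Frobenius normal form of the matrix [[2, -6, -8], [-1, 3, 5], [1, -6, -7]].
The invariant factors of A (the non-unit diagonal entries of the Smith normal form of xI - A over ℚ[x]) are (x - 1)(x^2 + 3x + 6), each dividing the next. The characteristic polynomial is their product, (x - 1)(x^2 + 3x + 6).

The rational canonical form is the block-diagonal matrix of companion matrices C(f_i):
R = [[0, 0, 6], [1, 0, -3], [0, 1, -2]].

Note the characteristic polynomial does not split into linear factors over ℚ, so A has no Jordan form over ℚ; the rational canonical form exists over any field.

R = [[0, 0, 6], [1, 0, -3], [0, 1, -2]]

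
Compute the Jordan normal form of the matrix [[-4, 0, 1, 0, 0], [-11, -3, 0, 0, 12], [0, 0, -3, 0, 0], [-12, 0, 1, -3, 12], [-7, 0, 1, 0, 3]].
J = [[-4, 0, 0, 0, 0], [0, -3, 1, 0, 0], [0, 0, -3, 0, 0], [0, 0, 0, -3, 0], [0, 0, 0, 0, 3]]

The characteristic polynomial is det(xI - A) = (x - 3)(x + 3)^3(x + 4), so the eigenvalues are -4 (algebraic multiplicity 1), -3 (algebraic multiplicity 3), 3 (algebraic multiplicity 1).

For λ = -4: algebraic multiplicity 1 gives one 1×1 block.

For λ = -3: rank(A + 3I) = 3, rank((A + 3I)^2) = 2. The eigenspace has dimension 5 - 3 = 2, so there are 2 Jordan blocks; the rank sequence gives block sizes [2, 1].

For λ = 3: algebraic multiplicity 1 gives one 1×1 block.

Assembling the blocks gives the Jordan form J above.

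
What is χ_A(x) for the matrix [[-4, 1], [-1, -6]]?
xI - A = [[x + 4, -1], [1, x + 6]].

Expanding det(xI - A) along the first row:
det(xI - A) = + (x + 4)·det([[x + 6]]) - (-1)·det([[1]]).

Evaluating gives χ_A(x) = x^2 + 10x + 25 = (x + 5)^2.

χ_A(x) = (x + 5)^2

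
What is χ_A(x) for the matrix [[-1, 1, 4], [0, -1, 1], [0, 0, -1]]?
xI - A = [[x + 1, -1, -4], [0, x + 1, -1], [0, 0, x + 1]].

Expanding det(xI - A) along the first row:
det(xI - A) = + (x + 1)·det([[x + 1, -1], [0, x + 1]]) - (-1)·det([[0, -1], [0, x + 1]]) + (-4)·det([[0, x + 1], [0, 0]]).

Evaluating gives χ_A(x) = x^3 + 3x^2 + 3x + 1 = (x + 1)^3.

χ_A(x) = (x + 1)^3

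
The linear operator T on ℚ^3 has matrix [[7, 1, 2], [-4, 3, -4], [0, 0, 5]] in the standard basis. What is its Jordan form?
J = [[5, 1, 0], [0, 5, 0], [0, 0, 5]]

The characteristic polynomial is det(xI - A) = (x - 5)^3, so the eigenvalues are 5 (algebraic multiplicity 3).

For λ = 5: rank(A - 5I) = 1, rank((A - 5I)^2) = 0. The eigenspace has dimension 3 - 1 = 2, so there are 2 Jordan blocks; the rank sequence gives block sizes [2, 1].

Assembling the blocks gives the Jordan form J above.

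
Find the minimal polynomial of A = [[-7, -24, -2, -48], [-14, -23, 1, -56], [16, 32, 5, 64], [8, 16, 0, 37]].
The characteristic polynomial factors as (x - 5)^3(x + 3). The minimal polynomial is ∏(x - λ)^{k_λ} where k_λ is the size of the largest Jordan block at λ.

For λ = -3: rank(A + 3I) = 3, and the largest Jordan block has size 1 (the smallest k with rank((A + 3I)^k) = rank((A + 3I)^(k+1))).
For λ = 5: rank(A - 5I) = 2, and the largest Jordan block has size 2 (the smallest k with rank((A - 5I)^k) = rank((A - 5I)^(k+1))).

So m_A(x) = (x - 5)^2(x + 3).

m_A(x) = (x - 5)^2(x + 3)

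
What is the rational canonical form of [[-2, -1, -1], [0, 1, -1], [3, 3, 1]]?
R = [[0, 0, -2], [1, 0, -3], [0, 1, 0]]

The invariant factors of A (the non-unit diagonal entries of the Smith normal form of xI - A over ℚ[x]) are x^3 + 3x + 2, each dividing the next. The characteristic polynomial is their product, x^3 + 3x + 2.

The rational canonical form is the block-diagonal matrix of companion matrices C(f_i):
R = [[0, 0, -2], [1, 0, -3], [0, 1, 0]].

Note the characteristic polynomial does not split into linear factors over ℚ, so A has no Jordan form over ℚ; the rational canonical form exists over any field.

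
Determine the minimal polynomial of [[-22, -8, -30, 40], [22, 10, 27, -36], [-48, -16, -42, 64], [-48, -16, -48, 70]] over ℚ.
The characteristic polynomial factors as (x - 6)^2(x - 2)^2. The minimal polynomial is ∏(x - λ)^{k_λ} where k_λ is the size of the largest Jordan block at λ.

For λ = 2: rank(A - 2I) = 3, and the largest Jordan block has size 2 (the smallest k with rank((A - 2I)^k) = rank((A - 2I)^(k+1))).
For λ = 6: rank(A - 6I) = 2, and the largest Jordan block has size 1 (the smallest k with rank((A - 6I)^k) = rank((A - 6I)^(k+1))).

So m_A(x) = (x - 6)(x - 2)^2.

m_A(x) = (x - 6)(x - 2)^2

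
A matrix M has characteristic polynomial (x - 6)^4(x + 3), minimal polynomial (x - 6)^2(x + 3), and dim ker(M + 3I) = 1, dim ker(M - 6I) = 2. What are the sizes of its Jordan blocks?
λ = -3: algebraic multiplicity 1 (exponent in χ_M), largest block size 1 (exponent in m_M), 1 block (geometric multiplicity). This forces block sizes [1].
λ = 6: algebraic multiplicity 4 (exponent in χ_M), largest block size 2 (exponent in m_M), 2 blocks (geometric multiplicity). These force block sizes [2, 2].

Jordan blocks: (-3, 1), (6, 2), (6, 2)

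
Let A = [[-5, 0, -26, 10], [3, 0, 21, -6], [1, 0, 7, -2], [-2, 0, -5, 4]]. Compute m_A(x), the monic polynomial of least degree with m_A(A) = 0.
The characteristic polynomial factors as x^2(x - 3)^2. The minimal polynomial is ∏(x - λ)^{k_λ} where k_λ is the size of the largest Jordan block at λ.

For λ = 0: rank(A) = 2, and the largest Jordan block has size 1 (the smallest k with rank(A^k) = rank(A^(k+1))).
For λ = 3: rank(A - 3I) = 3, and the largest Jordan block has size 2 (the smallest k with rank((A - 3I)^k) = rank((A - 3I)^(k+1))).

So m_A(x) = x(x - 3)^2.

m_A(x) = x(x - 3)^2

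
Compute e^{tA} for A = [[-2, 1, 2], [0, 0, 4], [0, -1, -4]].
A has Jordan form J = [[-2, 1, 0], [0, -2, 0], [0, 0, -2]] with A = PJP^{-1}, so e^{tA} = P e^{tJ} P^{-1}.

For a Jordan block J_k(λ), e^{tJ_k(λ)} = e^{λt} · (I + tN + t^2 N^2/2! + ... + t^{k-1} N^{k-1}/(k-1)!) where N is the nilpotent superdiagonal part.

Assembling the blocks and conjugating back gives the entries of e^{tA} as shown above.

e^{tA} = [[e^{-2*t}, t*e^{-2*t}, 2*t*e^{-2*t}], [0, (2*t + 1)*e^{-2*t}, 4*t*e^{-2*t}], [0, -t*e^{-2*t}, (1 - 2*t)*e^{-2*t}]]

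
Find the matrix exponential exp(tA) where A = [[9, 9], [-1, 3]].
e^{tA} = [[(3*t + 1)*e^{6*t}, 9*t*e^{6*t}], [-t*e^{6*t}, (1 - 3*t)*e^{6*t}]]

A has Jordan form J = [[6, 1], [0, 6]] with A = PJP^{-1}, so e^{tA} = P e^{tJ} P^{-1}.

For a Jordan block J_k(λ), e^{tJ_k(λ)} = e^{λt} · (I + tN + t^2 N^2/2! + ... + t^{k-1} N^{k-1}/(k-1)!) where N is the nilpotent superdiagonal part.

Assembling the blocks and conjugating back gives the entries of e^{tA} as shown above.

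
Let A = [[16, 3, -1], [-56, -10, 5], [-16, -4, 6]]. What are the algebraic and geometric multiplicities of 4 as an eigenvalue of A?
algebraic multiplicity 3, geometric multiplicity 1

The characteristic polynomial is (x - 4)^3, so the factor x - 4 appears with exponent 3: the algebraic multiplicity is 3.

rank(A - 4I) = 2, so the eigenspace has dimension 3 - 2 = 1: the geometric multiplicity is 1.

Since 1 < 3, A is not diagonalizable.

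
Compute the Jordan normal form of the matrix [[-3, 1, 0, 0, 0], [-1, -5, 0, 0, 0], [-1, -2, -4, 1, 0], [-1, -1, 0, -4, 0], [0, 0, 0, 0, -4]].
The characteristic polynomial is det(xI - A) = (x + 4)^5, so the eigenvalues are -4 (algebraic multiplicity 5).

For λ = -4: rank(A + 4I) = 2, rank((A + 4I)^2) = 0. The eigenspace has dimension 5 - 2 = 3, so there are 3 Jordan blocks; the rank sequence gives block sizes [2, 2, 1].

Assembling the blocks gives the Jordan form J above.

J = [[-4, 1, 0, 0, 0], [0, -4, 0, 0, 0], [0, 0, -4, 1, 0], [0, 0, 0, -4, 0], [0, 0, 0, 0, -4]]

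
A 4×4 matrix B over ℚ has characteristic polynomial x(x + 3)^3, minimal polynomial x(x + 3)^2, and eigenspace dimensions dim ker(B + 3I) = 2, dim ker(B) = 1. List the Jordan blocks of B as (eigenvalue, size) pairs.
λ = -3: algebraic multiplicity 3 (exponent in χ_B), largest block size 2 (exponent in m_B), 2 blocks (geometric multiplicity). These force block sizes [2, 1].
λ = 0: algebraic multiplicity 1 (exponent in χ_B), largest block size 1 (exponent in m_B), 1 block (geometric multiplicity). This forces block sizes [1].

Jordan blocks: (-3, 2), (-3, 1), (0, 1)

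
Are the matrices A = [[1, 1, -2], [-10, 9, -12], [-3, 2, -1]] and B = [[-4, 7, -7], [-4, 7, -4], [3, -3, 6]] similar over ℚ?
Both have characteristic polynomial (x - 3)^3, but the minimal polynomial of A is (x - 3)^3 while the minimal polynomial of B is (x - 3)^2. The minimal polynomial is a similarity invariant, so A and B are not similar.

No.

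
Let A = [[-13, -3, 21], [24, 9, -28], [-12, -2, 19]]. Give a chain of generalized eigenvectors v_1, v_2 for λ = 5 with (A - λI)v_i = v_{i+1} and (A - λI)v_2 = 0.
We seek v_1 ∈ ker((A - 5I)^2) \ ker(A - 5I), then set v_{i+1} = (A - 5I) v_i.

One such chain is v_1 = [[0, 1, 0]]^T, v_2 = [[-3, 4, -2]]^T. Check: (A - 5I) v_2 = [[0, 0, 0]]^T = 0.

v_1 = [[0, 1, 0]]^T, v_2 = [[-3, 4, -2]]^T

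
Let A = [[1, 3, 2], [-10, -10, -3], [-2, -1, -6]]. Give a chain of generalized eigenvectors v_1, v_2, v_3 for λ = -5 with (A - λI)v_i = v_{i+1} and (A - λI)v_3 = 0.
v_1 = [[-2, 4, 1]]^T, v_2 = [[2, -3, -1]]^T, v_3 = [[1, -2, 0]]^T

We seek v_1 ∈ ker((A + 5I)^3) \ ker((A + 5I)^2), then set v_{i+1} = (A + 5I) v_i.

One such chain is v_1 = [[-2, 4, 1]]^T, v_2 = [[2, -3, -1]]^T, v_3 = [[1, -2, 0]]^T. Check: (A + 5I) v_3 = [[0, 0, 0]]^T = 0.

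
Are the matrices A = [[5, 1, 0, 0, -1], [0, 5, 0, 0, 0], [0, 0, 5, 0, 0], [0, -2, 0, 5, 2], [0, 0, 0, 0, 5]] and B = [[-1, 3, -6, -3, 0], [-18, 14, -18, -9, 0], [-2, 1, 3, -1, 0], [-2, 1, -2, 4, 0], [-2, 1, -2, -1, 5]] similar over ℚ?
Yes.

Two matrices over a field are similar if and only if they have the same invariant factors.

Both A and B have characteristic polynomial (x - 5)^5 and minimal polynomial (x - 5)^2. Computing further, both have invariant factors x - 5, x - 5, x - 5, (x - 5)^2. Hence A and B are similar.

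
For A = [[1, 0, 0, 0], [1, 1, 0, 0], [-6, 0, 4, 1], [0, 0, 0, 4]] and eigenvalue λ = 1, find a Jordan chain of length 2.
We seek v_1 ∈ ker((A - I)^2) \ ker(A - I), then set v_{i+1} = (A - I) v_i.

One such chain is v_1 = [[1, 2, 2, 0]]^T, v_2 = [[0, 1, 0, 0]]^T. Check: (A - I) v_2 = [[0, 0, 0, 0]]^T = 0.

v_1 = [[1, 2, 2, 0]]^T, v_2 = [[0, 1, 0, 0]]^T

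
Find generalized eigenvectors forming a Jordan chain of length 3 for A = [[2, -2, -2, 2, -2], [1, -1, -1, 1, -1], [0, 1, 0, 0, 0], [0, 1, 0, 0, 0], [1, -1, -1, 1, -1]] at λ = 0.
v_1 = [[0, 0, 1, 0, -2]]^T, v_2 = [[2, 1, 0, 0, 1]]^T, v_3 = [[0, 0, 1, 1, 0]]^T

We seek v_1 ∈ ker(A^3) \ ker(A^2), then set v_{i+1} = A v_i.

One such chain is v_1 = [[0, 0, 1, 0, -2]]^T, v_2 = [[2, 1, 0, 0, 1]]^T, v_3 = [[0, 0, 1, 1, 0]]^T. Check: A v_3 = [[0, 0, 0, 0, 0]]^T = 0.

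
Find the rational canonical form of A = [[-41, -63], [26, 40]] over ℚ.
The invariant factors of A (the non-unit diagonal entries of the Smith normal form of xI - A over ℚ[x]) are (x - 1)(x + 2), each dividing the next. The characteristic polynomial is their product, (x - 1)(x + 2).

The rational canonical form is the block-diagonal matrix of companion matrices C(f_i):
R = [[0, 2], [1, -1]].

R = [[0, 2], [1, -1]]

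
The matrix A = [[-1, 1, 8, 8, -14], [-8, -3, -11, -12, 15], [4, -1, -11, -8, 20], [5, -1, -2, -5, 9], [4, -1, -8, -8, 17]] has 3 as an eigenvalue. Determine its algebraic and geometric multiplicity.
algebraic multiplicity 2, geometric multiplicity 1

The characteristic polynomial is (x - 3)^2(x + 3)^3, so the factor x - 3 appears with exponent 2: the algebraic multiplicity is 2.

rank(A - 3I) = 4, so the eigenspace has dimension 5 - 4 = 1: the geometric multiplicity is 1.

Since 1 < 2, A is not diagonalizable.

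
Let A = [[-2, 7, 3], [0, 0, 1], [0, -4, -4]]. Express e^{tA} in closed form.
A has Jordan form J = [[-2, 1, 0], [0, -2, 1], [0, 0, -2]] with A = PJP^{-1}, so e^{tA} = P e^{tJ} P^{-1}.

For a Jordan block J_k(λ), e^{tJ_k(λ)} = e^{λt} · (I + tN + t^2 N^2/2! + ... + t^{k-1} N^{k-1}/(k-1)!) where N is the nilpotent superdiagonal part.

Assembling the blocks and conjugating back gives the entries of e^{tA} as shown above.

e^{tA} = [[e^{-2*t}, t*(t + 7)*e^{-2*t}, t*(t + 6)*e^{-2*t}/2], [0, (2*t + 1)*e^{-2*t}, t*e^{-2*t}], [0, -4*t*e^{-2*t}, (1 - 2*t)*e^{-2*t}]]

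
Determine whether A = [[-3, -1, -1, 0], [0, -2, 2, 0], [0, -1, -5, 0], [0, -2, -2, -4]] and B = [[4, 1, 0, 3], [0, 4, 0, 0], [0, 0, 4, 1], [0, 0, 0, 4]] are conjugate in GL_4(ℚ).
No.

trace(A) = -14 but trace(B) = 16. The trace is a similarity invariant, so A and B are not similar.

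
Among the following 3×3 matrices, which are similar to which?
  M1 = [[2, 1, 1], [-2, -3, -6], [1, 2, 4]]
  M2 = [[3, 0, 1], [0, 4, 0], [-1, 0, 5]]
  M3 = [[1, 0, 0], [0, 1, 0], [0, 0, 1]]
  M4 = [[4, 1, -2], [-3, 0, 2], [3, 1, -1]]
Characteristic polynomials: χ_{M1} = (x - 1)^3, χ_{M2} = (x - 4)^3, χ_{M3} = (x - 1)^3, χ_{M4} = (x - 1)^3.

{M1}: invariant factors (x - 1)^3.

{M2}: invariant factors x - 4, (x - 4)^2.

{M3}: invariant factors x - 1, x - 1, x - 1.

{M4}: invariant factors x - 1, (x - 1)^2.

Matrices are similar if and only if their invariant-factor lists agree; the partition into similarity classes is {M1}, {M2}, {M3}, {M4}.

4 classes: {M1}, {M2}, {M3}, {M4}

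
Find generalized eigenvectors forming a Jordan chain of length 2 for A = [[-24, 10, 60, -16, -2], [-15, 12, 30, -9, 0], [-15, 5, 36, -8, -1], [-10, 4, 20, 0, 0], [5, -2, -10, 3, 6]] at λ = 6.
We seek v_1 ∈ ker((A - 6I)^2) \ ker(A - 6I), then set v_{i+1} = (A - 6I) v_i.

One such chain is v_1 = [[4, 1, 2, 1, 0]]^T, v_2 = [[-6, -3, -3, -2, 1]]^T. Check: (A - 6I) v_2 = [[0, 0, 0, 0, 0]]^T = 0.

v_1 = [[4, 1, 2, 1, 0]]^T, v_2 = [[-6, -3, -3, -2, 1]]^T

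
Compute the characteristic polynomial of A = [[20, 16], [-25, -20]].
xI - A = [[x - 20, -16], [25, x + 20]].

Expanding det(xI - A) along the first row:
det(xI - A) = + (x - 20)·det([[x + 20]]) - (-16)·det([[25]]).

Evaluating gives χ_A(x) = x^2.

χ_A(x) = x^2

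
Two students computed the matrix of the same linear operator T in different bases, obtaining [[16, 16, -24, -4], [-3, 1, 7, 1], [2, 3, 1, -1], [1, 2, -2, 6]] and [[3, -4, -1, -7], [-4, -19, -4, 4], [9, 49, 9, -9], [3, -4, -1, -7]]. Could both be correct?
trace(A) = 24 but trace(B) = -14. The trace is a similarity invariant, so A and B are not similar.

No.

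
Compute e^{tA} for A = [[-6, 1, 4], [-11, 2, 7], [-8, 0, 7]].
A has Jordan form J = [[1, 1, 0], [0, 1, 1], [0, 0, 1]] with A = PJP^{-1}, so e^{tA} = P e^{tJ} P^{-1}.

For a Jordan block J_k(λ), e^{tJ_k(λ)} = e^{λt} · (I + tN + t^2 N^2/2! + ... + t^{k-1} N^{k-1}/(k-1)!) where N is the nilpotent superdiagonal part.

Assembling the blocks and conjugating back gives the entries of e^{tA} as shown above.

e^{tA} = [[(3*t^2 - 7*t + 1)*e^{t}, t*(1 - 3*t)*e^{t}, t*(3*t + 8)*e^{t}/2], [t*(5*t - 11)*e^{t}, (-5*t^2 + t + 1)*e^{t}, t*(5*t + 14)*e^{t}/2], [4*t*(t - 2)*e^{t}, -4*t^2*e^{t}, (2*t^2 + 6*t + 1)*e^{t}]]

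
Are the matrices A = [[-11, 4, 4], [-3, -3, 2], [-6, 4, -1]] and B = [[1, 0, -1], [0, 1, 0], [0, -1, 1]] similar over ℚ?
No.

trace(A) = -15 but trace(B) = 3. The trace is a similarity invariant, so A and B are not similar.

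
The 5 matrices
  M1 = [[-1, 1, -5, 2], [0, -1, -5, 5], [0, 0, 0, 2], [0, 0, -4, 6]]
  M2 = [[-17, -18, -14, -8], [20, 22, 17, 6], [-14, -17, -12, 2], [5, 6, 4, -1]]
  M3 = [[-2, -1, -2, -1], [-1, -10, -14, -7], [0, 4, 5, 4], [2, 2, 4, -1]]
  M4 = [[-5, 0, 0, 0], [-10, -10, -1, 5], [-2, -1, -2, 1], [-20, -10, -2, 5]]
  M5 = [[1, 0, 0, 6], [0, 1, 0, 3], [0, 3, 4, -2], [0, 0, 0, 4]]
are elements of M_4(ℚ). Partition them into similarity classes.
5 classes: {M1}, {M2}, {M3}, {M4}, {M5}

Characteristic polynomials: χ_{M1} = (x - 4)(x - 2)(x + 1)^2, χ_{M2} = (x + 1)^2(x + 3)^2, χ_{M3} = (x + 1)^2(x + 3)^2, χ_{M4} = (x + 1)^2(x + 5)^2, χ_{M5} = (x - 4)^2(x - 1)^2.

{M1}: invariant factors (x - 4)(x - 2)(x + 1)^2.

{M2}: invariant factors (x + 1)^2(x + 3)^2.

{M3}: invariant factors x + 3, (x + 1)^2(x + 3).

{M4}: invariant factors x + 5, (x + 1)^2(x + 5).

{M5}: invariant factors x - 1, (x - 4)^2(x - 1).

Matrices are similar if and only if their invariant-factor lists agree; the partition into similarity classes is {M1}, {M2}, {M3}, {M4}, {M5}.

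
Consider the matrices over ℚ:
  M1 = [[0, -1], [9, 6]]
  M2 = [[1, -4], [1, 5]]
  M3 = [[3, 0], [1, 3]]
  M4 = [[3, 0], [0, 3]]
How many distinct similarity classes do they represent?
2 classes: {M1, M2, M3}, {M4}

Characteristic polynomials: χ_{M1} = (x - 3)^2, χ_{M2} = (x - 3)^2, χ_{M3} = (x - 3)^2, χ_{M4} = (x - 3)^2.

{M1, M2, M3}: invariant factors (x - 3)^2.

{M4}: invariant factors x - 3, x - 3.

Matrices are similar if and only if their invariant-factor lists agree; the partition into similarity classes is {M1, M2, M3}, {M4}.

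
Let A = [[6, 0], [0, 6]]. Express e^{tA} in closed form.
A has Jordan form J = [[6, 0], [0, 6]] with A = PJP^{-1}, so e^{tA} = P e^{tJ} P^{-1}.

For a Jordan block J_k(λ), e^{tJ_k(λ)} = e^{λt} · (I + tN + t^2 N^2/2! + ... + t^{k-1} N^{k-1}/(k-1)!) where N is the nilpotent superdiagonal part.

Assembling the blocks and conjugating back gives the entries of e^{tA} as shown above.

e^{tA} = [[e^{6*t}, 0], [0, e^{6*t}]]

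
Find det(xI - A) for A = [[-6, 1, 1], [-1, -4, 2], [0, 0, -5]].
χ_A(x) = (x + 5)^3

xI - A = [[x + 6, -1, -1], [1, x + 4, -2], [0, 0, x + 5]].

Expanding det(xI - A) along the first row:
det(xI - A) = + (x + 6)·det([[x + 4, -2], [0, x + 5]]) - (-1)·det([[1, -2], [0, x + 5]]) + (-1)·det([[1, x + 4], [0, 0]]).

Evaluating gives χ_A(x) = x^3 + 15x^2 + 75x + 125 = (x + 5)^3.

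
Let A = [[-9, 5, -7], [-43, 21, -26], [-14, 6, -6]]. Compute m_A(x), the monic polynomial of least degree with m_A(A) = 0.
m_A(x) = (x - 2)^3

The characteristic polynomial factors as (x - 2)^3. The minimal polynomial is ∏(x - λ)^{k_λ} where k_λ is the size of the largest Jordan block at λ.

For λ = 2: rank(A - 2I) = 2, and the largest Jordan block has size 3 (the smallest k with rank((A - 2I)^k) = rank((A - 2I)^(k+1))).

So m_A(x) = (x - 2)^3.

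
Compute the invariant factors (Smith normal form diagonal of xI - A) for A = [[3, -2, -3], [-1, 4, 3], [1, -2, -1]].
x - 2, (x - 2)^2

The Jordan structure of A has elementary divisors (x - 2)^2, (x - 2). Arranging the block sizes at each eigenvalue in decreasing order and taking row products gives the invariant factors.

Invariant factors (smallest first, each dividing the next): x - 2, (x - 2)^2.

Check: the last factor (x - 2)^2 is the minimal polynomial, and the product (x - 2)^3 is the characteristic polynomial.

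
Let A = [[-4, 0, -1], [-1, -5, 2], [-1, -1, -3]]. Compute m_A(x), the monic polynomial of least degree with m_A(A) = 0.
m_A(x) = (x + 4)^3

The characteristic polynomial factors as (x + 4)^3. The minimal polynomial is ∏(x - λ)^{k_λ} where k_λ is the size of the largest Jordan block at λ.

For λ = -4: rank(A + 4I) = 2, and the largest Jordan block has size 3 (the smallest k with rank((A + 4I)^k) = rank((A + 4I)^(k+1))).

So m_A(x) = (x + 4)^3.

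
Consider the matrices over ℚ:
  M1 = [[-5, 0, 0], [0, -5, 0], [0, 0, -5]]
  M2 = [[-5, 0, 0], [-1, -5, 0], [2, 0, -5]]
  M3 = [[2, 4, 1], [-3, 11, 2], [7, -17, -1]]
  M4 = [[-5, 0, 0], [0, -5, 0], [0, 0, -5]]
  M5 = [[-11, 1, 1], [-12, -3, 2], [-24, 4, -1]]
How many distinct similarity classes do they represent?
3 classes: {M1, M4}, {M2, M5}, {M3}

Characteristic polynomials: χ_{M1} = (x + 5)^3, χ_{M2} = (x + 5)^3, χ_{M3} = (x - 4)^3, χ_{M4} = (x + 5)^3, χ_{M5} = (x + 5)^3.

{M1, M4}: invariant factors x + 5, x + 5, x + 5.

{M2, M5}: invariant factors x + 5, (x + 5)^2.

{M3}: invariant factors (x - 4)^3.

Matrices are similar if and only if their invariant-factor lists agree; the partition into similarity classes is {M1, M4}, {M2, M5}, {M3}.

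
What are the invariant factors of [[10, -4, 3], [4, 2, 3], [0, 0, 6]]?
x - 6, (x - 6)^2

The Jordan structure of A has elementary divisors (x - 6)^2, (x - 6). Arranging the block sizes at each eigenvalue in decreasing order and taking row products gives the invariant factors.

Invariant factors (smallest first, each dividing the next): x - 6, (x - 6)^2.

Check: the last factor (x - 6)^2 is the minimal polynomial, and the product (x - 6)^3 is the characteristic polynomial.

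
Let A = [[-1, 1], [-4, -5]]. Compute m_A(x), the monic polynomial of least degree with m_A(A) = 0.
m_A(x) = (x + 3)^2

The characteristic polynomial factors as (x + 3)^2. The minimal polynomial is ∏(x - λ)^{k_λ} where k_λ is the size of the largest Jordan block at λ.

For λ = -3: rank(A + 3I) = 1, and the largest Jordan block has size 2 (the smallest k with rank((A + 3I)^k) = rank((A + 3I)^(k+1))).

So m_A(x) = (x + 3)^2.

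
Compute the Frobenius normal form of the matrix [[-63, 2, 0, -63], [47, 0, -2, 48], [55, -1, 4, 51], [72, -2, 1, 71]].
The invariant factors of A (the non-unit diagonal entries of the Smith normal form of xI - A over ℚ[x]) are (x - 5)^2(x^2 - 2x - 1), each dividing the next. The characteristic polynomial is their product, (x - 5)^2(x^2 - 2x - 1).

The rational canonical form is the block-diagonal matrix of companion matrices C(f_i):
R = [[0, 0, 0, 25], [1, 0, 0, 40], [0, 1, 0, -44], [0, 0, 1, 12]].

Note the characteristic polynomial does not split into linear factors over ℚ, so A has no Jordan form over ℚ; the rational canonical form exists over any field.

R = [[0, 0, 0, 25], [1, 0, 0, 40], [0, 1, 0, -44], [0, 0, 1, 12]]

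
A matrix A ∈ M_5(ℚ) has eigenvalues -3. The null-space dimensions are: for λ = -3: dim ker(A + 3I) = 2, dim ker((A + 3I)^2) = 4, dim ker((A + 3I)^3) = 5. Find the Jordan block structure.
λ = -3: successive nullity increments [2, 2, 1] count blocks of size ≥ k; block sizes are [3, 2].

Jordan blocks: (-3, 3), (-3, 2)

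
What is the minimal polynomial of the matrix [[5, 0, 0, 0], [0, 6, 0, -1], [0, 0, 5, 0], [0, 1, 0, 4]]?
m_A(x) = (x - 5)^2

The characteristic polynomial factors as (x - 5)^4. The minimal polynomial is ∏(x - λ)^{k_λ} where k_λ is the size of the largest Jordan block at λ.

For λ = 5: rank(A - 5I) = 1, and the largest Jordan block has size 2 (the smallest k with rank((A - 5I)^k) = rank((A - 5I)^(k+1))).

So m_A(x) = (x - 5)^2.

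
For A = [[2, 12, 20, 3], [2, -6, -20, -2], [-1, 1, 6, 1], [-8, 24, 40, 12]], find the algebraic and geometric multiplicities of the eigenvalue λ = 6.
The characteristic polynomial is (x - 6)^3(x + 4), so the factor x - 6 appears with exponent 3: the algebraic multiplicity is 3.

rank(A - 6I) = 3, so the eigenspace has dimension 4 - 3 = 1: the geometric multiplicity is 1.

Since 1 < 3, A is not diagonalizable.

algebraic multiplicity 3, geometric multiplicity 1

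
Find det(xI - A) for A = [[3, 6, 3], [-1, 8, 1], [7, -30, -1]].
χ_A(x) = (x - 6)(x - 2)^2

xI - A = [[x - 3, -6, -3], [1, x - 8, -1], [-7, 30, x + 1]].

Expanding det(xI - A) along the first row:
det(xI - A) = + (x - 3)·det([[x - 8, -1], [30, x + 1]]) - (-6)·det([[1, -1], [-7, x + 1]]) + (-3)·det([[1, x - 8], [-7, 30]]).

Evaluating gives χ_A(x) = x^3 - 10x^2 + 28x - 24 = (x - 6)(x - 2)^2.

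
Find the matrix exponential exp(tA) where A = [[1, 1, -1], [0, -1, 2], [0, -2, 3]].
e^{tA} = [[e^{t}, t*e^{t}, -t*e^{t}], [0, (1 - 2*t)*e^{t}, 2*t*e^{t}], [0, -2*t*e^{t}, (2*t + 1)*e^{t}]]

A has Jordan form J = [[1, 1, 0], [0, 1, 0], [0, 0, 1]] with A = PJP^{-1}, so e^{tA} = P e^{tJ} P^{-1}.

For a Jordan block J_k(λ), e^{tJ_k(λ)} = e^{λt} · (I + tN + t^2 N^2/2! + ... + t^{k-1} N^{k-1}/(k-1)!) where N is the nilpotent superdiagonal part.

Assembling the blocks and conjugating back gives the entries of e^{tA} as shown above.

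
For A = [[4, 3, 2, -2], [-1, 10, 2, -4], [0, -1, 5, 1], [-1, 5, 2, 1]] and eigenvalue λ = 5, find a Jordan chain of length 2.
v_1 = [[-1, 0, 0, 0]]^T, v_2 = [[1, 1, 0, 1]]^T

We seek v_1 ∈ ker((A - 5I)^2) \ ker(A - 5I), then set v_{i+1} = (A - 5I) v_i.

One such chain is v_1 = [[-1, 0, 0, 0]]^T, v_2 = [[1, 1, 0, 1]]^T. Check: (A - 5I) v_2 = [[0, 0, 0, 0]]^T = 0.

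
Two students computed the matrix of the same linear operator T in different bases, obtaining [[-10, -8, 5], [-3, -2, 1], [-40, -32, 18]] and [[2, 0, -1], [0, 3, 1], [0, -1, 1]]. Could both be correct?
Yes.

Two matrices over a field are similar if and only if they have the same invariant factors.

Both A and B have characteristic polynomial (x - 2)^3 and minimal polynomial (x - 2)^3. Computing further, both have invariant factors (x - 2)^3. Hence A and B are similar.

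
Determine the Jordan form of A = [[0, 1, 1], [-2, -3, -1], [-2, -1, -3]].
The characteristic polynomial is det(xI - A) = (x + 2)^3, so the eigenvalues are -2 (algebraic multiplicity 3).

For λ = -2: rank(A + 2I) = 1, rank((A + 2I)^2) = 0. The eigenspace has dimension 3 - 1 = 2, so there are 2 Jordan blocks; the rank sequence gives block sizes [2, 1].

Assembling the blocks gives the Jordan form J above.

J = [[-2, 1, 0], [0, -2, 0], [0, 0, -2]]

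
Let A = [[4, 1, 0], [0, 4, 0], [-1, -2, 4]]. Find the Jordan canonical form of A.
J = [[4, 1, 0], [0, 4, 1], [0, 0, 4]]

The characteristic polynomial is det(xI - A) = (x - 4)^3, so the eigenvalues are 4 (algebraic multiplicity 3).

For λ = 4: rank(A - 4I) = 2, rank((A - 4I)^2) = 1, rank((A - 4I)^3) = 0. The eigenspace has dimension 3 - 2 = 1, so there is 1 Jordan block; the rank sequence gives block sizes [3].

Assembling the blocks gives the Jordan form J above.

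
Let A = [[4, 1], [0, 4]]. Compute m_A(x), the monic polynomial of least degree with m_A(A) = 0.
The characteristic polynomial factors as (x - 4)^2. The minimal polynomial is ∏(x - λ)^{k_λ} where k_λ is the size of the largest Jordan block at λ.

For λ = 4: rank(A - 4I) = 1, and the largest Jordan block has size 2 (the smallest k with rank((A - 4I)^k) = rank((A - 4I)^(k+1))).

So m_A(x) = (x - 4)^2.

m_A(x) = (x - 4)^2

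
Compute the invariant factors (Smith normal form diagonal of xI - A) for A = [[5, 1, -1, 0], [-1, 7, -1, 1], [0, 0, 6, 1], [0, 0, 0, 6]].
(x - 6)^2, (x - 6)^2

The Jordan structure of A has elementary divisors (x - 6)^2, (x - 6)^2. Arranging the block sizes at each eigenvalue in decreasing order and taking row products gives the invariant factors.

Invariant factors (smallest first, each dividing the next): (x - 6)^2, (x - 6)^2.

Check: the last factor (x - 6)^2 is the minimal polynomial, and the product (x - 6)^4 is the characteristic polynomial.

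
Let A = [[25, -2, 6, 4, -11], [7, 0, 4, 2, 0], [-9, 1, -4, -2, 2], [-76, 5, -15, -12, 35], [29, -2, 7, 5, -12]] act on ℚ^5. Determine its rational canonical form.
R = [[0, 0, 0, 0, -3], [1, 0, 0, 0, -1], [0, 1, 0, 0, 6], [0, 0, 1, 0, 2], [0, 0, 0, 1, -3]]

The invariant factors of A (the non-unit diagonal entries of the Smith normal form of xI - A over ℚ[x]) are (x - 1)^2(x + 1)^2(x + 3), each dividing the next. The characteristic polynomial is their product, (x - 1)^2(x + 1)^2(x + 3).

The rational canonical form is the block-diagonal matrix of companion matrices C(f_i):
R = [[0, 0, 0, 0, -3], [1, 0, 0, 0, -1], [0, 1, 0, 0, 6], [0, 0, 1, 0, 2], [0, 0, 0, 1, -3]].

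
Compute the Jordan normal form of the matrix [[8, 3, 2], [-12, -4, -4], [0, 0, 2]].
J = [[2, 1, 0], [0, 2, 0], [0, 0, 2]]

The characteristic polynomial is det(xI - A) = (x - 2)^3, so the eigenvalues are 2 (algebraic multiplicity 3).

For λ = 2: rank(A - 2I) = 1, rank((A - 2I)^2) = 0. The eigenspace has dimension 3 - 1 = 2, so there are 2 Jordan blocks; the rank sequence gives block sizes [2, 1].

Assembling the blocks gives the Jordan form J above.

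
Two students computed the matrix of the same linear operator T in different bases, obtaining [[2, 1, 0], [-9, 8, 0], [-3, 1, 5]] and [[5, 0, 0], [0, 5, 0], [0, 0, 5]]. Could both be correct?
No.

Both have characteristic polynomial (x - 5)^3, but the minimal polynomial of A is (x - 5)^2 while the minimal polynomial of B is x - 5. The minimal polynomial is a similarity invariant, so A and B are not similar.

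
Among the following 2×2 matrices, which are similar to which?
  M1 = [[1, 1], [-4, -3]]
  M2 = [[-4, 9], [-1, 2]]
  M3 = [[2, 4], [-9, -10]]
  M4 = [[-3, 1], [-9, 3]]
3 classes: {M1, M2}, {M3}, {M4}

Characteristic polynomials: χ_{M1} = (x + 1)^2, χ_{M2} = (x + 1)^2, χ_{M3} = (x + 4)^2, χ_{M4} = x^2.

{M1, M2}: invariant factors (x + 1)^2.

{M3}: invariant factors (x + 4)^2.

{M4}: invariant factors x^2.

Matrices are similar if and only if their invariant-factor lists agree; the partition into similarity classes is {M1, M2}, {M3}, {M4}.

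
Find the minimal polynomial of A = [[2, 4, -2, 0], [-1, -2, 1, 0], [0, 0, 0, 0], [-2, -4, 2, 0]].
m_A(x) = x^2

The characteristic polynomial factors as x^4. The minimal polynomial is ∏(x - λ)^{k_λ} where k_λ is the size of the largest Jordan block at λ.

For λ = 0: rank(A) = 1, and the largest Jordan block has size 2 (the smallest k with rank(A^k) = rank(A^(k+1))).

So m_A(x) = x^2.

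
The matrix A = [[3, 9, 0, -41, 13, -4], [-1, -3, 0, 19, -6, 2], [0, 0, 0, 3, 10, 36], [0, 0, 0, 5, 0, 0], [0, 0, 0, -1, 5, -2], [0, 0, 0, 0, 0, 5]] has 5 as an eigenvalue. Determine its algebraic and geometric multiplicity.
The characteristic polynomial is x^3(x - 5)^3, so the factor x - 5 appears with exponent 3: the algebraic multiplicity is 3.

rank(A - 5I) = 4, so the eigenspace has dimension 6 - 4 = 2: the geometric multiplicity is 2.

Since 2 < 3, A is not diagonalizable.

algebraic multiplicity 3, geometric multiplicity 2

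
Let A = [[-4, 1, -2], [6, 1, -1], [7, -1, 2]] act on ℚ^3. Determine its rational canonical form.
The invariant factors of A (the non-unit diagonal entries of the Smith normal form of xI - A over ℚ[x]) are (x + 1)(x^2 - 3), each dividing the next. The characteristic polynomial is their product, (x + 1)(x^2 - 3).

The rational canonical form is the block-diagonal matrix of companion matrices C(f_i):
R = [[0, 0, 3], [1, 0, 3], [0, 1, -1]].

Note the characteristic polynomial does not split into linear factors over ℚ, so A has no Jordan form over ℚ; the rational canonical form exists over any field.

R = [[0, 0, 3], [1, 0, 3], [0, 1, -1]]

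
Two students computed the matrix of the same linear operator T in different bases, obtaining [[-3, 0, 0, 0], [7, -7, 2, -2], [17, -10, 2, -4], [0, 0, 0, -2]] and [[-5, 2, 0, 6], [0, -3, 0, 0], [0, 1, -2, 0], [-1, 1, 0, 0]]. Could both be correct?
Both have characteristic polynomial (x + 2)^2(x + 3)^2, but the minimal polynomial of A is (x + 2)(x + 3)^2 while the minimal polynomial of B is (x + 2)(x + 3). The minimal polynomial is a similarity invariant, so A and B are not similar.

No.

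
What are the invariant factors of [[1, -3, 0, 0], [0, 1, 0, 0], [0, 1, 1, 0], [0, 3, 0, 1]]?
The Jordan structure of A has elementary divisors (x - 1)^2, (x - 1), (x - 1). Arranging the block sizes at each eigenvalue in decreasing order and taking row products gives the invariant factors.

Invariant factors (smallest first, each dividing the next): x - 1, x - 1, (x - 1)^2.

Check: the last factor (x - 1)^2 is the minimal polynomial, and the product (x - 1)^4 is the characteristic polynomial.

x - 1, x - 1, (x - 1)^2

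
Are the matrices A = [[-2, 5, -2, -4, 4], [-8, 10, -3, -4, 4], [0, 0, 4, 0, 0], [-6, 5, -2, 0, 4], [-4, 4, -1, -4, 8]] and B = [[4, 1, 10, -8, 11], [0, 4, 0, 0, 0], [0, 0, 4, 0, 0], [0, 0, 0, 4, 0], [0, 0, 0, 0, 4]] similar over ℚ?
No.

Both have characteristic polynomial (x - 4)^5, but the minimal polynomial of A is (x - 4)^3 while the minimal polynomial of B is (x - 4)^2. The minimal polynomial is a similarity invariant, so A and B are not similar.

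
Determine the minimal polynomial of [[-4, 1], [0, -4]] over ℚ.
The characteristic polynomial factors as (x + 4)^2. The minimal polynomial is ∏(x - λ)^{k_λ} where k_λ is the size of the largest Jordan block at λ.

For λ = -4: rank(A + 4I) = 1, and the largest Jordan block has size 2 (the smallest k with rank((A + 4I)^k) = rank((A + 4I)^(k+1))).

So m_A(x) = (x + 4)^2.

m_A(x) = (x + 4)^2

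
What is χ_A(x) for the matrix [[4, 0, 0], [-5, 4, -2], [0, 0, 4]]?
xI - A = [[x - 4, 0, 0], [5, x - 4, 2], [0, 0, x - 4]].

Expanding det(xI - A) along the first row:
det(xI - A) = + (x - 4)·det([[x - 4, 2], [0, x - 4]]) - (0)·det([[5, 2], [0, x - 4]]) + (0)·det([[5, x - 4], [0, 0]]).

Evaluating gives χ_A(x) = x^3 - 12x^2 + 48x - 64 = (x - 4)^3.

χ_A(x) = (x - 4)^3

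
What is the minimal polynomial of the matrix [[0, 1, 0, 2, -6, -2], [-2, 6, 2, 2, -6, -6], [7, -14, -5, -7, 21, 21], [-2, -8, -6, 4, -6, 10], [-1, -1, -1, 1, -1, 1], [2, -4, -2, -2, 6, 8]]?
m_A(x) = (x - 2)^2

The characteristic polynomial factors as (x - 2)^6. The minimal polynomial is ∏(x - λ)^{k_λ} where k_λ is the size of the largest Jordan block at λ.

For λ = 2: rank(A - 2I) = 2, and the largest Jordan block has size 2 (the smallest k with rank((A - 2I)^k) = rank((A - 2I)^(k+1))).

So m_A(x) = (x - 2)^2.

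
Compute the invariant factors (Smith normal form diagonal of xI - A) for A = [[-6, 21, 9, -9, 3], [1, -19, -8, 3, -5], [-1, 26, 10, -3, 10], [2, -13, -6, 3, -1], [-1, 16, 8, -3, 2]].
The Jordan structure of A has elementary divisors (x + 3)^2, (x + 3)^2, (x - 2). Arranging the block sizes at each eigenvalue in decreasing order and taking row products gives the invariant factors.

Invariant factors (smallest first, each dividing the next): (x + 3)^2, (x - 2)(x + 3)^2.

Check: the last factor (x - 2)(x + 3)^2 is the minimal polynomial, and the product (x - 2)(x + 3)^4 is the characteristic polynomial.

(x + 3)^2, (x - 2)(x + 3)^2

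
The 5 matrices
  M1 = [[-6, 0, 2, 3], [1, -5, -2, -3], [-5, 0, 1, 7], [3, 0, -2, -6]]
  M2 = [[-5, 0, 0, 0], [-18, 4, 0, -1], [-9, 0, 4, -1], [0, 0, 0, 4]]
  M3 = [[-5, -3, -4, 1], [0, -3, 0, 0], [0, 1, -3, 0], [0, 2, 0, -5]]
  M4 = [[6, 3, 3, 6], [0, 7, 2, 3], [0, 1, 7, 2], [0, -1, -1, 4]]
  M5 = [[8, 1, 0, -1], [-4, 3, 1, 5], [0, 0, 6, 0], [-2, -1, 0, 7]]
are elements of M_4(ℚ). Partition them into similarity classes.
Characteristic polynomials: χ_{M1} = (x + 3)^2(x + 5)^2, χ_{M2} = (x - 4)^3(x + 5), χ_{M3} = (x + 3)^2(x + 5)^2, χ_{M4} = (x - 6)^4, χ_{M5} = (x - 6)^4.

{M1}: invariant factors x + 5, (x + 3)^2(x + 5).

{M2}: invariant factors x - 4, (x - 4)^2(x + 5).

{M3}: invariant factors (x + 3)^2(x + 5)^2.

{M4, M5}: invariant factors x - 6, (x - 6)^3.

Matrices are similar if and only if their invariant-factor lists agree; the partition into similarity classes is {M1}, {M2}, {M3}, {M4, M5}.

4 classes: {M1}, {M2}, {M3}, {M4, M5}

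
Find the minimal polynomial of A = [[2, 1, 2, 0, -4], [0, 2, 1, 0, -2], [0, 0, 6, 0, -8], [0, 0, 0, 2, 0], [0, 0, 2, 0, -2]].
The characteristic polynomial factors as (x - 2)^5. The minimal polynomial is ∏(x - λ)^{k_λ} where k_λ is the size of the largest Jordan block at λ.

For λ = 2: rank(A - 2I) = 2, and the largest Jordan block has size 3 (the smallest k with rank((A - 2I)^k) = rank((A - 2I)^(k+1))).

So m_A(x) = (x - 2)^3.

m_A(x) = (x - 2)^3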